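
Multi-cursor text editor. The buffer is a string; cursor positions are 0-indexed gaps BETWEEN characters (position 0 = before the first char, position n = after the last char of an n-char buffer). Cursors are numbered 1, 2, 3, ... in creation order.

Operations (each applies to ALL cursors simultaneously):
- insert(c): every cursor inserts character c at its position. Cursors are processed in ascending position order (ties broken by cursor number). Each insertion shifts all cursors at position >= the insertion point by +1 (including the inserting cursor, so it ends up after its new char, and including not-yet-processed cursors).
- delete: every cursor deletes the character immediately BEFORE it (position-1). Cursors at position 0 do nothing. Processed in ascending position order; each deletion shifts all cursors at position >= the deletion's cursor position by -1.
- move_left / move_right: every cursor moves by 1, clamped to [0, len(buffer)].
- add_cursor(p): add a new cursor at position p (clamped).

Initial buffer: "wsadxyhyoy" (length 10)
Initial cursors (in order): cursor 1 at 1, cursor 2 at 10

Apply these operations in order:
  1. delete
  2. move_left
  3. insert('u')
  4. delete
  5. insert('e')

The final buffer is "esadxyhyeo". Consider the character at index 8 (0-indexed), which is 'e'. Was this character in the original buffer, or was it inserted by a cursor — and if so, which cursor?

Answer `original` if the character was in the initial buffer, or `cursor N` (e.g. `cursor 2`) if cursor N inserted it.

After op 1 (delete): buffer="sadxyhyo" (len 8), cursors c1@0 c2@8, authorship ........
After op 2 (move_left): buffer="sadxyhyo" (len 8), cursors c1@0 c2@7, authorship ........
After op 3 (insert('u')): buffer="usadxyhyuo" (len 10), cursors c1@1 c2@9, authorship 1.......2.
After op 4 (delete): buffer="sadxyhyo" (len 8), cursors c1@0 c2@7, authorship ........
After op 5 (insert('e')): buffer="esadxyhyeo" (len 10), cursors c1@1 c2@9, authorship 1.......2.
Authorship (.=original, N=cursor N): 1 . . . . . . . 2 .
Index 8: author = 2

Answer: cursor 2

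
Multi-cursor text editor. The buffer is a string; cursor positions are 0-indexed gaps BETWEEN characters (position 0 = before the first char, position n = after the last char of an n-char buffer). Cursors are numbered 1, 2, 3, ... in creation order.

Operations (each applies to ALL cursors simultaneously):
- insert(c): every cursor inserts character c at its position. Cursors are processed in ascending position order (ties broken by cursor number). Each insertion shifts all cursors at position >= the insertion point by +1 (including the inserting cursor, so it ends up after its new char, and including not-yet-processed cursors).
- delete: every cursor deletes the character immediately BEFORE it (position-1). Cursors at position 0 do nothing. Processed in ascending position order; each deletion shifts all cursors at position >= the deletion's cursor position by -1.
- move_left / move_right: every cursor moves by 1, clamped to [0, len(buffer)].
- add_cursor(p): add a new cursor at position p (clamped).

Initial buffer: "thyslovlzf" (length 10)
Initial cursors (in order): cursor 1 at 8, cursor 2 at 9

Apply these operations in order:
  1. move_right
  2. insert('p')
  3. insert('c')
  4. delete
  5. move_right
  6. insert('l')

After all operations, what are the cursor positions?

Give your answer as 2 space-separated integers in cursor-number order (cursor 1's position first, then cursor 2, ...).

Answer: 12 14

Derivation:
After op 1 (move_right): buffer="thyslovlzf" (len 10), cursors c1@9 c2@10, authorship ..........
After op 2 (insert('p')): buffer="thyslovlzpfp" (len 12), cursors c1@10 c2@12, authorship .........1.2
After op 3 (insert('c')): buffer="thyslovlzpcfpc" (len 14), cursors c1@11 c2@14, authorship .........11.22
After op 4 (delete): buffer="thyslovlzpfp" (len 12), cursors c1@10 c2@12, authorship .........1.2
After op 5 (move_right): buffer="thyslovlzpfp" (len 12), cursors c1@11 c2@12, authorship .........1.2
After op 6 (insert('l')): buffer="thyslovlzpflpl" (len 14), cursors c1@12 c2@14, authorship .........1.122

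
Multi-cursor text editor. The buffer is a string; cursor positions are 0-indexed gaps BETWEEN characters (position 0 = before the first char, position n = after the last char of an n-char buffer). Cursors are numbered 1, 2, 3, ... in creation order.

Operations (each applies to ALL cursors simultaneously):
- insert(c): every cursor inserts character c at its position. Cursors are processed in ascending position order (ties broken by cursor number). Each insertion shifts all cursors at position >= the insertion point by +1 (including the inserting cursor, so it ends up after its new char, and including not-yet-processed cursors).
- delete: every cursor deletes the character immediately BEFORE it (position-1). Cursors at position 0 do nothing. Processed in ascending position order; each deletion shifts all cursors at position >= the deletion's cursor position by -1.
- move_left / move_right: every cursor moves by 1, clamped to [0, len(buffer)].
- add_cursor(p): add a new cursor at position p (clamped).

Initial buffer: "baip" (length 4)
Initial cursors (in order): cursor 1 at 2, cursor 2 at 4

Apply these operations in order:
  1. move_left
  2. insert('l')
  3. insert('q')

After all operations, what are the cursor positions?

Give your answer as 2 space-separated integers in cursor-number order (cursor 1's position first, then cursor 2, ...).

Answer: 3 7

Derivation:
After op 1 (move_left): buffer="baip" (len 4), cursors c1@1 c2@3, authorship ....
After op 2 (insert('l')): buffer="blailp" (len 6), cursors c1@2 c2@5, authorship .1..2.
After op 3 (insert('q')): buffer="blqailqp" (len 8), cursors c1@3 c2@7, authorship .11..22.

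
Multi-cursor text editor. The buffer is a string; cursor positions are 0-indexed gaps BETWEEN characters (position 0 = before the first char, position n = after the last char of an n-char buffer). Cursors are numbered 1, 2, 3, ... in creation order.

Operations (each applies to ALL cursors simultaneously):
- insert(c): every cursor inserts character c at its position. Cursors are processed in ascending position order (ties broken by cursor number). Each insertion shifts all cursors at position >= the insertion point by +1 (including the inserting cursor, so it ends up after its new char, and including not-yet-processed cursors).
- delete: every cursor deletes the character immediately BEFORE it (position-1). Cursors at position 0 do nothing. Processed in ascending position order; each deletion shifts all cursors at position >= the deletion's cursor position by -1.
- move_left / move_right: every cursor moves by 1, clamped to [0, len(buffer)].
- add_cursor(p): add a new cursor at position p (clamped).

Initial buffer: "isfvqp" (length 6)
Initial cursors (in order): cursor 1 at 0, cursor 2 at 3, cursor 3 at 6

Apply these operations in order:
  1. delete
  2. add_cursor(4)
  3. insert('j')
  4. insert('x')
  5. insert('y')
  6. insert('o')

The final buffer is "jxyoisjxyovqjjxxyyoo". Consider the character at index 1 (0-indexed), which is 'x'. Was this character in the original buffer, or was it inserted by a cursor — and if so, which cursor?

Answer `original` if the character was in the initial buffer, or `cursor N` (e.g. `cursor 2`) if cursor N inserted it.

After op 1 (delete): buffer="isvq" (len 4), cursors c1@0 c2@2 c3@4, authorship ....
After op 2 (add_cursor(4)): buffer="isvq" (len 4), cursors c1@0 c2@2 c3@4 c4@4, authorship ....
After op 3 (insert('j')): buffer="jisjvqjj" (len 8), cursors c1@1 c2@4 c3@8 c4@8, authorship 1..2..34
After op 4 (insert('x')): buffer="jxisjxvqjjxx" (len 12), cursors c1@2 c2@6 c3@12 c4@12, authorship 11..22..3434
After op 5 (insert('y')): buffer="jxyisjxyvqjjxxyy" (len 16), cursors c1@3 c2@8 c3@16 c4@16, authorship 111..222..343434
After op 6 (insert('o')): buffer="jxyoisjxyovqjjxxyyoo" (len 20), cursors c1@4 c2@10 c3@20 c4@20, authorship 1111..2222..34343434
Authorship (.=original, N=cursor N): 1 1 1 1 . . 2 2 2 2 . . 3 4 3 4 3 4 3 4
Index 1: author = 1

Answer: cursor 1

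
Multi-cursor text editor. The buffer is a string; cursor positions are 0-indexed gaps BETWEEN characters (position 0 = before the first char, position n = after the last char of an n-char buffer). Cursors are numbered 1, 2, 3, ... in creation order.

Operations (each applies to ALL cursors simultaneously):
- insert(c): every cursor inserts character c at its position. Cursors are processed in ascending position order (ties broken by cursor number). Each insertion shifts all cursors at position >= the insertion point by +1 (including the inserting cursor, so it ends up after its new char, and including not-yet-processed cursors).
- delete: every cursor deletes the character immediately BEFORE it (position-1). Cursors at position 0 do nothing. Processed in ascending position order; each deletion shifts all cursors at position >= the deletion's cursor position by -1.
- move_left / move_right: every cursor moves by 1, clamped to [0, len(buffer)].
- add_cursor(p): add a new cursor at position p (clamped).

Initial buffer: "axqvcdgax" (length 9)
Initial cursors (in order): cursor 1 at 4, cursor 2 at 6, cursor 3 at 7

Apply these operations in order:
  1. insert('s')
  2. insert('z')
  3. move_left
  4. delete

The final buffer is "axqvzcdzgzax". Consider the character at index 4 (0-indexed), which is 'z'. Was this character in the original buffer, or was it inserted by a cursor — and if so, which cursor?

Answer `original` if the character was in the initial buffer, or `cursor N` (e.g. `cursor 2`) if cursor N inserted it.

Answer: cursor 1

Derivation:
After op 1 (insert('s')): buffer="axqvscdsgsax" (len 12), cursors c1@5 c2@8 c3@10, authorship ....1..2.3..
After op 2 (insert('z')): buffer="axqvszcdszgszax" (len 15), cursors c1@6 c2@10 c3@13, authorship ....11..22.33..
After op 3 (move_left): buffer="axqvszcdszgszax" (len 15), cursors c1@5 c2@9 c3@12, authorship ....11..22.33..
After op 4 (delete): buffer="axqvzcdzgzax" (len 12), cursors c1@4 c2@7 c3@9, authorship ....1..2.3..
Authorship (.=original, N=cursor N): . . . . 1 . . 2 . 3 . .
Index 4: author = 1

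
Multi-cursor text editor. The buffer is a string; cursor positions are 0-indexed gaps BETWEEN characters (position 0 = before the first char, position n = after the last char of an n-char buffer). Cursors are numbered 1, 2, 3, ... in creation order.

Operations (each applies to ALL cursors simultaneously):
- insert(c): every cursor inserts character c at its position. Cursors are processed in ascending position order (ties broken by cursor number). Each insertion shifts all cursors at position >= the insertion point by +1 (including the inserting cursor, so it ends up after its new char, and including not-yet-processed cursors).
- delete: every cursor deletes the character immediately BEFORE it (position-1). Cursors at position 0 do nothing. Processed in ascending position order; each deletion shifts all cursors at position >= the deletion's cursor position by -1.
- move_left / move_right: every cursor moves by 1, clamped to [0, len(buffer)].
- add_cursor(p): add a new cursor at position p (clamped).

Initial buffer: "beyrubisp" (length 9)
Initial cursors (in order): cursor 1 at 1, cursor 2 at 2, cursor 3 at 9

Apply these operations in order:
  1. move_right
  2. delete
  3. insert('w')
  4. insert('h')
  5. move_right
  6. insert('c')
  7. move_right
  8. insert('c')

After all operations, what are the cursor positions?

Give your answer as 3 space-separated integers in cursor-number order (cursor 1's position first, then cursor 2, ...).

After op 1 (move_right): buffer="beyrubisp" (len 9), cursors c1@2 c2@3 c3@9, authorship .........
After op 2 (delete): buffer="brubis" (len 6), cursors c1@1 c2@1 c3@6, authorship ......
After op 3 (insert('w')): buffer="bwwrubisw" (len 9), cursors c1@3 c2@3 c3@9, authorship .12.....3
After op 4 (insert('h')): buffer="bwwhhrubiswh" (len 12), cursors c1@5 c2@5 c3@12, authorship .1212.....33
After op 5 (move_right): buffer="bwwhhrubiswh" (len 12), cursors c1@6 c2@6 c3@12, authorship .1212.....33
After op 6 (insert('c')): buffer="bwwhhrccubiswhc" (len 15), cursors c1@8 c2@8 c3@15, authorship .1212.12....333
After op 7 (move_right): buffer="bwwhhrccubiswhc" (len 15), cursors c1@9 c2@9 c3@15, authorship .1212.12....333
After op 8 (insert('c')): buffer="bwwhhrccuccbiswhcc" (len 18), cursors c1@11 c2@11 c3@18, authorship .1212.12.12...3333

Answer: 11 11 18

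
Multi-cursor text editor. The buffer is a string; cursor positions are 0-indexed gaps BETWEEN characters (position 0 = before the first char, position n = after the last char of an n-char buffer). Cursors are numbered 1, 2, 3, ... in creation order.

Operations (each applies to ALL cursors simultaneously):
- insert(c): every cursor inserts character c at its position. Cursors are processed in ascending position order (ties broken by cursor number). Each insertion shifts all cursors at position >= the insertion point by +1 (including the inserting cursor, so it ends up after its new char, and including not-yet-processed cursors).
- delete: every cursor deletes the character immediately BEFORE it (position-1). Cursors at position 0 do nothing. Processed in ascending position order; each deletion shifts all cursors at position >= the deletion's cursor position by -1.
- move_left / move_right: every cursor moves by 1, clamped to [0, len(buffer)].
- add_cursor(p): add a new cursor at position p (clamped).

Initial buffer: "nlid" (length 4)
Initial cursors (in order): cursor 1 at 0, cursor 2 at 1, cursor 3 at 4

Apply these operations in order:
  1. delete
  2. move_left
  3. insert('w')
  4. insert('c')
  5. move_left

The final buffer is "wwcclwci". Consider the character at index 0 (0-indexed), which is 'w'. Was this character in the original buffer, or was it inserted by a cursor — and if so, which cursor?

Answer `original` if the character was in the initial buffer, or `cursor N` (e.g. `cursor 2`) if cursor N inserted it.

Answer: cursor 1

Derivation:
After op 1 (delete): buffer="li" (len 2), cursors c1@0 c2@0 c3@2, authorship ..
After op 2 (move_left): buffer="li" (len 2), cursors c1@0 c2@0 c3@1, authorship ..
After op 3 (insert('w')): buffer="wwlwi" (len 5), cursors c1@2 c2@2 c3@4, authorship 12.3.
After op 4 (insert('c')): buffer="wwcclwci" (len 8), cursors c1@4 c2@4 c3@7, authorship 1212.33.
After op 5 (move_left): buffer="wwcclwci" (len 8), cursors c1@3 c2@3 c3@6, authorship 1212.33.
Authorship (.=original, N=cursor N): 1 2 1 2 . 3 3 .
Index 0: author = 1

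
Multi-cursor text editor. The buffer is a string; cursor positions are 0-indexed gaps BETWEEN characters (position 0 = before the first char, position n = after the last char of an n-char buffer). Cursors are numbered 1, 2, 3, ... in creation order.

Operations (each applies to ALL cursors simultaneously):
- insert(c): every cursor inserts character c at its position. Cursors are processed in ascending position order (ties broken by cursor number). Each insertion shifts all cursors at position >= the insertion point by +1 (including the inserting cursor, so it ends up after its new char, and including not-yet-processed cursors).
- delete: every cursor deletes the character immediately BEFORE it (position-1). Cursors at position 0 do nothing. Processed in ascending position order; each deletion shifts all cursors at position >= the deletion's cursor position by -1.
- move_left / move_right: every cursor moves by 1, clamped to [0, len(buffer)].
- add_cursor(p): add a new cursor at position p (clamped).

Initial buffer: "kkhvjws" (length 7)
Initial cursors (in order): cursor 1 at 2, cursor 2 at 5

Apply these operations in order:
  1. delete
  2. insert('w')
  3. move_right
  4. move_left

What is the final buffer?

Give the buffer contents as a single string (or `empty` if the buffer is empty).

After op 1 (delete): buffer="khvws" (len 5), cursors c1@1 c2@3, authorship .....
After op 2 (insert('w')): buffer="kwhvwws" (len 7), cursors c1@2 c2@5, authorship .1..2..
After op 3 (move_right): buffer="kwhvwws" (len 7), cursors c1@3 c2@6, authorship .1..2..
After op 4 (move_left): buffer="kwhvwws" (len 7), cursors c1@2 c2@5, authorship .1..2..

Answer: kwhvwws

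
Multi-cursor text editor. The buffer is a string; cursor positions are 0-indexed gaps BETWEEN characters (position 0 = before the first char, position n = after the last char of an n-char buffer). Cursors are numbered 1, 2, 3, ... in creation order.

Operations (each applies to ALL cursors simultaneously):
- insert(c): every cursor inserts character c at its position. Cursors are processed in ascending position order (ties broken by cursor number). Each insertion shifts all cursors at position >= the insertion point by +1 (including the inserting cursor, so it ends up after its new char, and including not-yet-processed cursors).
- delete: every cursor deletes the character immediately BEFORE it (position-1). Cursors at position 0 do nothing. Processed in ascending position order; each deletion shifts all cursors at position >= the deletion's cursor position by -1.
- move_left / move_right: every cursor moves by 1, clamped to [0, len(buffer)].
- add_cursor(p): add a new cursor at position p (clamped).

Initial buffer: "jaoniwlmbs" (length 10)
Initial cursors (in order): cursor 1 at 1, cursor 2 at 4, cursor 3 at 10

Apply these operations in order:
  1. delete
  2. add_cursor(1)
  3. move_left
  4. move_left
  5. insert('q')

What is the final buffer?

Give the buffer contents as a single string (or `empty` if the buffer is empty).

After op 1 (delete): buffer="aoiwlmb" (len 7), cursors c1@0 c2@2 c3@7, authorship .......
After op 2 (add_cursor(1)): buffer="aoiwlmb" (len 7), cursors c1@0 c4@1 c2@2 c3@7, authorship .......
After op 3 (move_left): buffer="aoiwlmb" (len 7), cursors c1@0 c4@0 c2@1 c3@6, authorship .......
After op 4 (move_left): buffer="aoiwlmb" (len 7), cursors c1@0 c2@0 c4@0 c3@5, authorship .......
After op 5 (insert('q')): buffer="qqqaoiwlqmb" (len 11), cursors c1@3 c2@3 c4@3 c3@9, authorship 124.....3..

Answer: qqqaoiwlqmb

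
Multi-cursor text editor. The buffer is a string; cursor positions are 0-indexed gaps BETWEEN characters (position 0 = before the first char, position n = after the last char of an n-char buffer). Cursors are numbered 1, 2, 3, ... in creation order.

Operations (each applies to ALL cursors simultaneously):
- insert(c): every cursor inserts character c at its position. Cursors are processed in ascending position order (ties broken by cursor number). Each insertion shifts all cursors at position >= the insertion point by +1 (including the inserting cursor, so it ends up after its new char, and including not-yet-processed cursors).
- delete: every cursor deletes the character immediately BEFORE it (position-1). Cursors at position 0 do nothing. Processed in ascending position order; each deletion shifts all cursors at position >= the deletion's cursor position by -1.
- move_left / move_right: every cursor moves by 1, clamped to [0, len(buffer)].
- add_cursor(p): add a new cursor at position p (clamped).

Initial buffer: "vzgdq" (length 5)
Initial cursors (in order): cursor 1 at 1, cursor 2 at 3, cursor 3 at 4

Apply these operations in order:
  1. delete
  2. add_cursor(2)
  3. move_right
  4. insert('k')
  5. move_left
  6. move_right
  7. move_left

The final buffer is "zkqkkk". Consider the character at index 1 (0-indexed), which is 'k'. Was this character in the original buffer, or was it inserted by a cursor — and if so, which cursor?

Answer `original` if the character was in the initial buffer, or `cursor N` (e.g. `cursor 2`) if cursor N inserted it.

Answer: cursor 1

Derivation:
After op 1 (delete): buffer="zq" (len 2), cursors c1@0 c2@1 c3@1, authorship ..
After op 2 (add_cursor(2)): buffer="zq" (len 2), cursors c1@0 c2@1 c3@1 c4@2, authorship ..
After op 3 (move_right): buffer="zq" (len 2), cursors c1@1 c2@2 c3@2 c4@2, authorship ..
After op 4 (insert('k')): buffer="zkqkkk" (len 6), cursors c1@2 c2@6 c3@6 c4@6, authorship .1.234
After op 5 (move_left): buffer="zkqkkk" (len 6), cursors c1@1 c2@5 c3@5 c4@5, authorship .1.234
After op 6 (move_right): buffer="zkqkkk" (len 6), cursors c1@2 c2@6 c3@6 c4@6, authorship .1.234
After op 7 (move_left): buffer="zkqkkk" (len 6), cursors c1@1 c2@5 c3@5 c4@5, authorship .1.234
Authorship (.=original, N=cursor N): . 1 . 2 3 4
Index 1: author = 1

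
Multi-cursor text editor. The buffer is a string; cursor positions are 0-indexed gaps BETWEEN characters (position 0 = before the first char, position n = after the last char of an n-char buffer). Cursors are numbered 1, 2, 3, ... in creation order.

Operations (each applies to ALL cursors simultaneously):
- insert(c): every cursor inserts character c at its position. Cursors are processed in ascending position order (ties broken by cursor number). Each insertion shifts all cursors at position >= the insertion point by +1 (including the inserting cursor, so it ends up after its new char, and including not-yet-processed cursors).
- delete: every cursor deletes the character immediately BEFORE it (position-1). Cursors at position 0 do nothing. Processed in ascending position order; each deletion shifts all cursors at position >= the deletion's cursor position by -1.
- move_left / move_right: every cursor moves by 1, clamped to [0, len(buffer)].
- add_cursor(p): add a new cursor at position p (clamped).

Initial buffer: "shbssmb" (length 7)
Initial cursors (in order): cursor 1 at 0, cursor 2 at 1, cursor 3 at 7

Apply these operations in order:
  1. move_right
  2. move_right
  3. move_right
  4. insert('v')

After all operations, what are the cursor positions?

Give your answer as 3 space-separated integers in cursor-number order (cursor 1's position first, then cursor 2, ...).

Answer: 4 6 10

Derivation:
After op 1 (move_right): buffer="shbssmb" (len 7), cursors c1@1 c2@2 c3@7, authorship .......
After op 2 (move_right): buffer="shbssmb" (len 7), cursors c1@2 c2@3 c3@7, authorship .......
After op 3 (move_right): buffer="shbssmb" (len 7), cursors c1@3 c2@4 c3@7, authorship .......
After op 4 (insert('v')): buffer="shbvsvsmbv" (len 10), cursors c1@4 c2@6 c3@10, authorship ...1.2...3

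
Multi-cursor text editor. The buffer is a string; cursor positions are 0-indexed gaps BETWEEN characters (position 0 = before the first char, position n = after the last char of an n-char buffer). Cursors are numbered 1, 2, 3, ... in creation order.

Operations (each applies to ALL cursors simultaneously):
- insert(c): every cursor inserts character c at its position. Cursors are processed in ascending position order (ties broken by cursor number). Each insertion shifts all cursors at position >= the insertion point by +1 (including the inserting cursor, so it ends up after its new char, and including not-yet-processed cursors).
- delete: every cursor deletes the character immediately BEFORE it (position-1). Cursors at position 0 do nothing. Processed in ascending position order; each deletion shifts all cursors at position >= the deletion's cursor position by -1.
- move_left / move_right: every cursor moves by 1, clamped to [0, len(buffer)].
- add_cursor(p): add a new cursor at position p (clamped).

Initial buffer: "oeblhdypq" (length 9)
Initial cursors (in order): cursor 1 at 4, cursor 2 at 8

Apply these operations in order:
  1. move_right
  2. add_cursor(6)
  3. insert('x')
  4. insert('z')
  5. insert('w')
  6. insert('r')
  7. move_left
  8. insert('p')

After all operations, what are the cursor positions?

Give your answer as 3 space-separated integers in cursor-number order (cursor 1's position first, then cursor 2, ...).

After op 1 (move_right): buffer="oeblhdypq" (len 9), cursors c1@5 c2@9, authorship .........
After op 2 (add_cursor(6)): buffer="oeblhdypq" (len 9), cursors c1@5 c3@6 c2@9, authorship .........
After op 3 (insert('x')): buffer="oeblhxdxypqx" (len 12), cursors c1@6 c3@8 c2@12, authorship .....1.3...2
After op 4 (insert('z')): buffer="oeblhxzdxzypqxz" (len 15), cursors c1@7 c3@10 c2@15, authorship .....11.33...22
After op 5 (insert('w')): buffer="oeblhxzwdxzwypqxzw" (len 18), cursors c1@8 c3@12 c2@18, authorship .....111.333...222
After op 6 (insert('r')): buffer="oeblhxzwrdxzwrypqxzwr" (len 21), cursors c1@9 c3@14 c2@21, authorship .....1111.3333...2222
After op 7 (move_left): buffer="oeblhxzwrdxzwrypqxzwr" (len 21), cursors c1@8 c3@13 c2@20, authorship .....1111.3333...2222
After op 8 (insert('p')): buffer="oeblhxzwprdxzwprypqxzwpr" (len 24), cursors c1@9 c3@15 c2@23, authorship .....11111.33333...22222

Answer: 9 23 15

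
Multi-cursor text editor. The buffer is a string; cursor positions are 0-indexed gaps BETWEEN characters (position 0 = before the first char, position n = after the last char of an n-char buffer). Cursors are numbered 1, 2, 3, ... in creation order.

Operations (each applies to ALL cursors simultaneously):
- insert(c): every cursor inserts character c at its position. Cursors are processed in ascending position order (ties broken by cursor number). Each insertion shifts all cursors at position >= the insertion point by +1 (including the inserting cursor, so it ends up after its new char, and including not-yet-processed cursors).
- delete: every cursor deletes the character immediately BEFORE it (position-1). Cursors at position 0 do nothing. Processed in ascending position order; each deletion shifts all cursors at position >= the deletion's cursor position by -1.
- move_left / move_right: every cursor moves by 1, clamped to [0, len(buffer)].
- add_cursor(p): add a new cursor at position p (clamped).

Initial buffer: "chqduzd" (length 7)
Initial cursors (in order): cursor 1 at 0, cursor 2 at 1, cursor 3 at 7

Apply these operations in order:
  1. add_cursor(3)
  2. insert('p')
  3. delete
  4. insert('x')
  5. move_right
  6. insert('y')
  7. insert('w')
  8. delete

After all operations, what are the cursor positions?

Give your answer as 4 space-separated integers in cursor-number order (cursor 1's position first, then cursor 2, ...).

After op 1 (add_cursor(3)): buffer="chqduzd" (len 7), cursors c1@0 c2@1 c4@3 c3@7, authorship .......
After op 2 (insert('p')): buffer="pcphqpduzdp" (len 11), cursors c1@1 c2@3 c4@6 c3@11, authorship 1.2..4....3
After op 3 (delete): buffer="chqduzd" (len 7), cursors c1@0 c2@1 c4@3 c3@7, authorship .......
After op 4 (insert('x')): buffer="xcxhqxduzdx" (len 11), cursors c1@1 c2@3 c4@6 c3@11, authorship 1.2..4....3
After op 5 (move_right): buffer="xcxhqxduzdx" (len 11), cursors c1@2 c2@4 c4@7 c3@11, authorship 1.2..4....3
After op 6 (insert('y')): buffer="xcyxhyqxdyuzdxy" (len 15), cursors c1@3 c2@6 c4@10 c3@15, authorship 1.12.2.4.4...33
After op 7 (insert('w')): buffer="xcywxhywqxdywuzdxyw" (len 19), cursors c1@4 c2@8 c4@13 c3@19, authorship 1.112.22.4.44...333
After op 8 (delete): buffer="xcyxhyqxdyuzdxy" (len 15), cursors c1@3 c2@6 c4@10 c3@15, authorship 1.12.2.4.4...33

Answer: 3 6 15 10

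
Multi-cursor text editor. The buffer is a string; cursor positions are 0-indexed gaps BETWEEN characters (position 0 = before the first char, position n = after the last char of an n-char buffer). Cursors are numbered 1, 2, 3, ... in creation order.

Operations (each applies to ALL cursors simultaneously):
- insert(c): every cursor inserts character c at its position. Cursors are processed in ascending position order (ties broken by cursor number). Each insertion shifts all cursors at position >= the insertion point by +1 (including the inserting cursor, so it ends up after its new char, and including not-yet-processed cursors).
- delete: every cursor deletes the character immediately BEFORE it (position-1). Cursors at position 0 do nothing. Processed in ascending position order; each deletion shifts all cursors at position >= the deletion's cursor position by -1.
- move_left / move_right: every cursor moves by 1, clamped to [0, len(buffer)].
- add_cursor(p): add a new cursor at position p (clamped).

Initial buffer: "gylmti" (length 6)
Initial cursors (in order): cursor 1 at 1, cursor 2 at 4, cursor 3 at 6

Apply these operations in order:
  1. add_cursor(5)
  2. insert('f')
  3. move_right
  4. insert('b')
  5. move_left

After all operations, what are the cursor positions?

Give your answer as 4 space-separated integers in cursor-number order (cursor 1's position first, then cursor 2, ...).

After op 1 (add_cursor(5)): buffer="gylmti" (len 6), cursors c1@1 c2@4 c4@5 c3@6, authorship ......
After op 2 (insert('f')): buffer="gfylmftfif" (len 10), cursors c1@2 c2@6 c4@8 c3@10, authorship .1...2.4.3
After op 3 (move_right): buffer="gfylmftfif" (len 10), cursors c1@3 c2@7 c4@9 c3@10, authorship .1...2.4.3
After op 4 (insert('b')): buffer="gfyblmftbfibfb" (len 14), cursors c1@4 c2@9 c4@12 c3@14, authorship .1.1..2.24.433
After op 5 (move_left): buffer="gfyblmftbfibfb" (len 14), cursors c1@3 c2@8 c4@11 c3@13, authorship .1.1..2.24.433

Answer: 3 8 13 11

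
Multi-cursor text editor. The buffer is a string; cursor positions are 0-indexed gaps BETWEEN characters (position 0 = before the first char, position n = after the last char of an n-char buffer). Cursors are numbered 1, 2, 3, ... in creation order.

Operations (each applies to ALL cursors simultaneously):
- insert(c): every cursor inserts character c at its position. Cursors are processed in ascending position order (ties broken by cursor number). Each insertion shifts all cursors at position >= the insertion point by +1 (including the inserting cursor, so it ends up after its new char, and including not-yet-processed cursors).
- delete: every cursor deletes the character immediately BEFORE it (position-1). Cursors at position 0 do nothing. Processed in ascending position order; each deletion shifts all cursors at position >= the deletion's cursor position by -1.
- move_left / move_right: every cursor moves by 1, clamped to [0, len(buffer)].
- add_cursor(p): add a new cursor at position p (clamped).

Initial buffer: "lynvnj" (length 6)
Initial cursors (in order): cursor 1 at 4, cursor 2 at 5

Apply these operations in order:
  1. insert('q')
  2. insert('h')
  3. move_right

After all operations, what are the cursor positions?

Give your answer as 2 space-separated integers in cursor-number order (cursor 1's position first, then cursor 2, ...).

After op 1 (insert('q')): buffer="lynvqnqj" (len 8), cursors c1@5 c2@7, authorship ....1.2.
After op 2 (insert('h')): buffer="lynvqhnqhj" (len 10), cursors c1@6 c2@9, authorship ....11.22.
After op 3 (move_right): buffer="lynvqhnqhj" (len 10), cursors c1@7 c2@10, authorship ....11.22.

Answer: 7 10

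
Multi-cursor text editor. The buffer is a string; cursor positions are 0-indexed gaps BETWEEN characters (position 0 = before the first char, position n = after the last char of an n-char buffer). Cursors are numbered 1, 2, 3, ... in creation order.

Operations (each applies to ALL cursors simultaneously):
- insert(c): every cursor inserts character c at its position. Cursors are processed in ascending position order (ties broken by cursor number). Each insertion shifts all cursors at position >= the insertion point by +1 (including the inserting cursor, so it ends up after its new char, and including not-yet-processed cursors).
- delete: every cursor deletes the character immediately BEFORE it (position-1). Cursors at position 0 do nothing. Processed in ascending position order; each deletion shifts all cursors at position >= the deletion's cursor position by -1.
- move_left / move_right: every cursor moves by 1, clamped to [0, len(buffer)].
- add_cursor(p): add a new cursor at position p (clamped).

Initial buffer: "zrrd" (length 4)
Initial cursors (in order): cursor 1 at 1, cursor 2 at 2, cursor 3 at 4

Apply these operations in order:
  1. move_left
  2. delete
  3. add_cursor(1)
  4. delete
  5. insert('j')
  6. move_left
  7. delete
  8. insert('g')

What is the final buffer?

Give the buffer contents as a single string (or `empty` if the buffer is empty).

After op 1 (move_left): buffer="zrrd" (len 4), cursors c1@0 c2@1 c3@3, authorship ....
After op 2 (delete): buffer="rd" (len 2), cursors c1@0 c2@0 c3@1, authorship ..
After op 3 (add_cursor(1)): buffer="rd" (len 2), cursors c1@0 c2@0 c3@1 c4@1, authorship ..
After op 4 (delete): buffer="d" (len 1), cursors c1@0 c2@0 c3@0 c4@0, authorship .
After op 5 (insert('j')): buffer="jjjjd" (len 5), cursors c1@4 c2@4 c3@4 c4@4, authorship 1234.
After op 6 (move_left): buffer="jjjjd" (len 5), cursors c1@3 c2@3 c3@3 c4@3, authorship 1234.
After op 7 (delete): buffer="jd" (len 2), cursors c1@0 c2@0 c3@0 c4@0, authorship 4.
After op 8 (insert('g')): buffer="ggggjd" (len 6), cursors c1@4 c2@4 c3@4 c4@4, authorship 12344.

Answer: ggggjd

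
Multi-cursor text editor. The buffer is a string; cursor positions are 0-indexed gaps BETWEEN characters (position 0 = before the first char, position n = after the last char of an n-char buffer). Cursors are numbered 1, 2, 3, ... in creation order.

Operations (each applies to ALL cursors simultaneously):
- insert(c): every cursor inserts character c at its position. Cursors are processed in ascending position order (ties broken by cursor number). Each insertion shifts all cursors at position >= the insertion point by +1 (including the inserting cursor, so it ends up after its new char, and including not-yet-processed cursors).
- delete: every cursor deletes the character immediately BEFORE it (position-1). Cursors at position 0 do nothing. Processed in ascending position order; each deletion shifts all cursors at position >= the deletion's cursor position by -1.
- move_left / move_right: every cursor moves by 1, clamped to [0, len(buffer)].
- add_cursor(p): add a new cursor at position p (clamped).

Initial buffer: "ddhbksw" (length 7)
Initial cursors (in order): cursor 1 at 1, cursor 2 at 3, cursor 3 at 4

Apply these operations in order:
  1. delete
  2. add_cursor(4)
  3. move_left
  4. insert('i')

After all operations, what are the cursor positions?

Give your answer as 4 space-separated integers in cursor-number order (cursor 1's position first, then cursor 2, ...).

Answer: 3 3 3 7

Derivation:
After op 1 (delete): buffer="dksw" (len 4), cursors c1@0 c2@1 c3@1, authorship ....
After op 2 (add_cursor(4)): buffer="dksw" (len 4), cursors c1@0 c2@1 c3@1 c4@4, authorship ....
After op 3 (move_left): buffer="dksw" (len 4), cursors c1@0 c2@0 c3@0 c4@3, authorship ....
After op 4 (insert('i')): buffer="iiidksiw" (len 8), cursors c1@3 c2@3 c3@3 c4@7, authorship 123...4.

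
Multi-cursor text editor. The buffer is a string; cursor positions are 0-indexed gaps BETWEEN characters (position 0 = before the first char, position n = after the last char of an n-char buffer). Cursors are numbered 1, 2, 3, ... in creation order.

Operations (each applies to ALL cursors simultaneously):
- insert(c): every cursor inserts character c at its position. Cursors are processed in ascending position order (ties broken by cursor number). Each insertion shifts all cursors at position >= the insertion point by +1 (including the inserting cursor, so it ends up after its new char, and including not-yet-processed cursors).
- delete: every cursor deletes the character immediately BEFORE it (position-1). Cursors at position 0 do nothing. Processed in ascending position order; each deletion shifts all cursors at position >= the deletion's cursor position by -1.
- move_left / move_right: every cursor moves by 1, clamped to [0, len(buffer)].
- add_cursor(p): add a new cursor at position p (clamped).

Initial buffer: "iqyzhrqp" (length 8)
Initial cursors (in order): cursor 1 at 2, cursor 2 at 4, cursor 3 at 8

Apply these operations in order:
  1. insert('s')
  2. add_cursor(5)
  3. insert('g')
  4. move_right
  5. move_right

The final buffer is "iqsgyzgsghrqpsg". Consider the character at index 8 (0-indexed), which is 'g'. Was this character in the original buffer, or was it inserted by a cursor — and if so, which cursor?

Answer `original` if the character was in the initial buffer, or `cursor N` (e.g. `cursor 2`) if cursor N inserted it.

After op 1 (insert('s')): buffer="iqsyzshrqps" (len 11), cursors c1@3 c2@6 c3@11, authorship ..1..2....3
After op 2 (add_cursor(5)): buffer="iqsyzshrqps" (len 11), cursors c1@3 c4@5 c2@6 c3@11, authorship ..1..2....3
After op 3 (insert('g')): buffer="iqsgyzgsghrqpsg" (len 15), cursors c1@4 c4@7 c2@9 c3@15, authorship ..11..422....33
After op 4 (move_right): buffer="iqsgyzgsghrqpsg" (len 15), cursors c1@5 c4@8 c2@10 c3@15, authorship ..11..422....33
After op 5 (move_right): buffer="iqsgyzgsghrqpsg" (len 15), cursors c1@6 c4@9 c2@11 c3@15, authorship ..11..422....33
Authorship (.=original, N=cursor N): . . 1 1 . . 4 2 2 . . . . 3 3
Index 8: author = 2

Answer: cursor 2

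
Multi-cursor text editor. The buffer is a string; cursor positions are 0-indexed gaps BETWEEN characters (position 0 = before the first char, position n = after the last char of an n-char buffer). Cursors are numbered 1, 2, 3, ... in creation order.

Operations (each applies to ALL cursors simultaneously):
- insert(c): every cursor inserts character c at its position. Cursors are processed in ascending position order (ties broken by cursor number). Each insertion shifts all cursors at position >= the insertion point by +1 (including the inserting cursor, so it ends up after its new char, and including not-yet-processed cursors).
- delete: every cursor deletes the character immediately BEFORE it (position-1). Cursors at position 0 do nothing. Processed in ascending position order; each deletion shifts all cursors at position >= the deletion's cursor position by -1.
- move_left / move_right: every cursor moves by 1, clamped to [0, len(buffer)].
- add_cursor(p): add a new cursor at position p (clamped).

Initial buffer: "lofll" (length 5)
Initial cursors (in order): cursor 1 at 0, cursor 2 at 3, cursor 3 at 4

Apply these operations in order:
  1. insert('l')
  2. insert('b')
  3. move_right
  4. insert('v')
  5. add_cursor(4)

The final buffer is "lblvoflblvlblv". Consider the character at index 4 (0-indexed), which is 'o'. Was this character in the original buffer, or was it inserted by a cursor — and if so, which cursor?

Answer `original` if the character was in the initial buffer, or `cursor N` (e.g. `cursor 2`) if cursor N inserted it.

Answer: original

Derivation:
After op 1 (insert('l')): buffer="llofllll" (len 8), cursors c1@1 c2@5 c3@7, authorship 1...2.3.
After op 2 (insert('b')): buffer="lbloflbllbl" (len 11), cursors c1@2 c2@7 c3@10, authorship 11...22.33.
After op 3 (move_right): buffer="lbloflbllbl" (len 11), cursors c1@3 c2@8 c3@11, authorship 11...22.33.
After op 4 (insert('v')): buffer="lblvoflblvlblv" (len 14), cursors c1@4 c2@10 c3@14, authorship 11.1..22.233.3
After op 5 (add_cursor(4)): buffer="lblvoflblvlblv" (len 14), cursors c1@4 c4@4 c2@10 c3@14, authorship 11.1..22.233.3
Authorship (.=original, N=cursor N): 1 1 . 1 . . 2 2 . 2 3 3 . 3
Index 4: author = original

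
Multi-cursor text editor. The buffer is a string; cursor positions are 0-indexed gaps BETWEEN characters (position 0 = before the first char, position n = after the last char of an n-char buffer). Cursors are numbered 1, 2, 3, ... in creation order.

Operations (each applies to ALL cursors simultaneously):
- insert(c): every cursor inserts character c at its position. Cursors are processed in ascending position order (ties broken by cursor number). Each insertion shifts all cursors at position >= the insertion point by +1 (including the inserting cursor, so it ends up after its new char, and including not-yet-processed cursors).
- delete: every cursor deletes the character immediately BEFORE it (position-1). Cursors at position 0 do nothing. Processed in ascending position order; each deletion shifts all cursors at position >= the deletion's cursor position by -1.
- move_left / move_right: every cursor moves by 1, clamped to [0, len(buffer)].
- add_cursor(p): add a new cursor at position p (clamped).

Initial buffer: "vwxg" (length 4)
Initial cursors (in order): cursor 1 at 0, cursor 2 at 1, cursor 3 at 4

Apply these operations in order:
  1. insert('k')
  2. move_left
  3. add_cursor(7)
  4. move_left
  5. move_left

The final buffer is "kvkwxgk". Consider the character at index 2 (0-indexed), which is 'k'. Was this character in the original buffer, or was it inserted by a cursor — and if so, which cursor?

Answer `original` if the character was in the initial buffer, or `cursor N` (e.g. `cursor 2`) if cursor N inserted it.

Answer: cursor 2

Derivation:
After op 1 (insert('k')): buffer="kvkwxgk" (len 7), cursors c1@1 c2@3 c3@7, authorship 1.2...3
After op 2 (move_left): buffer="kvkwxgk" (len 7), cursors c1@0 c2@2 c3@6, authorship 1.2...3
After op 3 (add_cursor(7)): buffer="kvkwxgk" (len 7), cursors c1@0 c2@2 c3@6 c4@7, authorship 1.2...3
After op 4 (move_left): buffer="kvkwxgk" (len 7), cursors c1@0 c2@1 c3@5 c4@6, authorship 1.2...3
After op 5 (move_left): buffer="kvkwxgk" (len 7), cursors c1@0 c2@0 c3@4 c4@5, authorship 1.2...3
Authorship (.=original, N=cursor N): 1 . 2 . . . 3
Index 2: author = 2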